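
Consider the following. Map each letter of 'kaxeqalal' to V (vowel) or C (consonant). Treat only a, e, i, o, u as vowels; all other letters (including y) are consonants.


Letter mapping: k = C, a = V, x = C, e = V, q = C, a = V, l = C, a = V, l = C.

CVCVCVCVC


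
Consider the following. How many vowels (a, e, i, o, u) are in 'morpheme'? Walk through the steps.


Vowels in 'morpheme': o, e, e = 3 vowels.

3


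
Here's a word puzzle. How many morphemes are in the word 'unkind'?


Decomposition: un- (prefix) + kind (root) = 2 morpheme(s)

2 morphemes


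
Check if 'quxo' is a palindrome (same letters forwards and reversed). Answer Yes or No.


Forward: 'quxo'
Reversed: 'oxuq'
They differ.

No


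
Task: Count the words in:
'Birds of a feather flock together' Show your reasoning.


Split into words: Birds | of | a | feather | flock | together = 6 words.

6


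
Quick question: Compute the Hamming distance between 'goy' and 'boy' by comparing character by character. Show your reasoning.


Alignment:
Position 1: 'g' vs 'b' = DIFFER
Position 2: 'o' vs 'o' = match
Position 3: 'y' vs 'y' = match
Total differences: 1

1


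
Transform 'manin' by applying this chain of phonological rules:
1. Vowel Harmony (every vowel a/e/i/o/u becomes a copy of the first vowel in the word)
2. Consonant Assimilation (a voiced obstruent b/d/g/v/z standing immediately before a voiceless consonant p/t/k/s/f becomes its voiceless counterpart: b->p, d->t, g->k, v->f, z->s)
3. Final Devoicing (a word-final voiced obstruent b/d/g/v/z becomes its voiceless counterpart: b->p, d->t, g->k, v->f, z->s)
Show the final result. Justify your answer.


Starting form: 'manin'
Rule 1: Vowel Harmony: all vowels become 'a' (matching first vowel). 'manin' -> 'manan'
Rule 2: Consonant Assimilation: no voiced obstruent (b/d/g/v/z) stands immediately before a voiceless consonant (p/t/k/s/f). No change.
Rule 3: Final Devoicing: final consonant 'n' is not one of the voiced obstruents b/d/g/v/z. No change.
Final form: 'manan'

manan


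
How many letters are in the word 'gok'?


Spell out 'gok' and number each letter: g(1), o(2), k(3). Total: 3 letters.

3


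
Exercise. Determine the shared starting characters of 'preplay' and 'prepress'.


Compare from the start: 4 characters match: 'prep'. Mismatch at position 5: 'l' vs 'r'.

prep


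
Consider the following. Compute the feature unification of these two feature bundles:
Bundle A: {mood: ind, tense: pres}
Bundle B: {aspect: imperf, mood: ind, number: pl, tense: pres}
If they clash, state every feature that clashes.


Compare features:
aspect: A=_ vs B=imperf -> unified: imperf
mood: A=ind vs B=ind -> unified: ind
number: A=_ vs B=pl -> unified: pl
tense: A=pres vs B=pres -> unified: pres
No clashes found.

Unified: {aspect: imperf, mood: ind, number: pl, tense: pres}


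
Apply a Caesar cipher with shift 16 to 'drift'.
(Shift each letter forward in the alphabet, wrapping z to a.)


Shift each letter by 16: d -> t, r -> h, i -> y, f -> v, t -> j. Result: 'thyvj'.

thyvj


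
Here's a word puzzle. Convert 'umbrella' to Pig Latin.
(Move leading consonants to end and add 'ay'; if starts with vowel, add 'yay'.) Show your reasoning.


'umbrella' starts with a vowel, so add 'yay': 'umbrellayay'.

umbrellayay


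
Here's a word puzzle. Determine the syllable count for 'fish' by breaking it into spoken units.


Break 'fish' into syllables: fish -> fish = 1 syllable

1 syllable


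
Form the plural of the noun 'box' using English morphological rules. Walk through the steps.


Apply rule: Add -es (sibilant/fricative ending). 'box' becomes 'boxes'.

boxes


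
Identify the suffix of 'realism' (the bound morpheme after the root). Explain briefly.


The word 'realism' = 'real' (root) + '-ism' (suffix). The suffix is '-ism'.

ism


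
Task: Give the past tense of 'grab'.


Apply rule: Double final consonant and add -ed. 'grab' becomes 'grabbed'.

grabbed


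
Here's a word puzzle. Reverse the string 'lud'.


Reverse 'lud' character by character: 'dul'.

dul


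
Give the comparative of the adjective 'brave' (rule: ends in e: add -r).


Apply comparative formation (ends in e: add -r): 'brave' -> 'braver'.

braver


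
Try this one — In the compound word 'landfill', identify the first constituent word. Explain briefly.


Split 'landfill' into 'land' + 'fill'. The first part is 'land'.

land


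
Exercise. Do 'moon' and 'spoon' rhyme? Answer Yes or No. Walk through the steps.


Rime (stressed vowel + following sounds) of 'moon': -oon = /uːn/
Rime of 'spoon': -oon = /uːn/
/uːn/ and /uːn/ are the same ending sound, so the words rhyme.

Yes


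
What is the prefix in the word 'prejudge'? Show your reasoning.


The word 'prejudge' = 'pre' (prefix) + 'judge' (root). The prefix is 'pre'.

pre


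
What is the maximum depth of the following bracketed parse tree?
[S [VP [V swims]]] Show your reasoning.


Count bracket nesting levels:
'[' at pos 0: depth = 1
'[' at pos 3: depth = 2
'[' at pos 7: depth = 3
Maximum depth reached: 3

3


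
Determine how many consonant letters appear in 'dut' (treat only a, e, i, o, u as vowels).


Consonants in 'dut': d, t = 2 consonants.

2


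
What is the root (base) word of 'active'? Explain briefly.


Remove suffix '-ive' from 'active' to get root 'act'.

act


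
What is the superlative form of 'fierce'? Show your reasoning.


Apply superlative formation (ends in e: add -st): 'fierce' -> 'fiercest'.

fiercest


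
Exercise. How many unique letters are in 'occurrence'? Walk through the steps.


Unique letters in 'occurrence': {c, e, n, o, r, u} = 6 distinct letters.

6


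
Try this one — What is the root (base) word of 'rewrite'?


Remove prefix 're' from 'rewrite' to get root 'write'.

write


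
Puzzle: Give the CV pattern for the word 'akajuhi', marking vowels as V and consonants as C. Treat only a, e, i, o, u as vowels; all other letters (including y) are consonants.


Letter mapping: a = V, k = C, a = V, j = C, u = V, h = C, i = V.

VCVCVCV


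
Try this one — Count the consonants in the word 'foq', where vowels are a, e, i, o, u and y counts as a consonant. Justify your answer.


Consonants in 'foq': f, q = 2 consonants.

2


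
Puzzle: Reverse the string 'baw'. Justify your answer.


Reverse 'baw' character by character: 'wab'.

wab


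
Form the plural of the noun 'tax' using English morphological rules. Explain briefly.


Apply rule: Add -es (sibilant/fricative ending). 'tax' becomes 'taxes'.

taxes


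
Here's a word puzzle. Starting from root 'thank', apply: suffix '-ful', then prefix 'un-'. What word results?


Step 1: Add suffix '-ful' to 'thank' = 'thankful'
Step 2: Add prefix 'un-' to 'thankful' = 'unthankful'

unthankful


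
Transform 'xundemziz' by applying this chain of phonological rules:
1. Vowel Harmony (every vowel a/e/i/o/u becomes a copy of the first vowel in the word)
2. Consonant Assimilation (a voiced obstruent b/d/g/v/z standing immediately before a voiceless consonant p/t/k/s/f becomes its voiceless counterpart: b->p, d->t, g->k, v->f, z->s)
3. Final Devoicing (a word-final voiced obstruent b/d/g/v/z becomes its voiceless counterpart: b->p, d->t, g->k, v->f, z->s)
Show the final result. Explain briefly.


Starting form: 'xundemziz'
Rule 1: Vowel Harmony: all vowels become 'u' (matching first vowel). 'xundemziz' -> 'xundumzuz'
Rule 2: Consonant Assimilation: no voiced obstruent (b/d/g/v/z) stands immediately before a voiceless consonant (p/t/k/s/f). No change.
Rule 3: Final Devoicing: word-final voiced obstruent 'z' becomes voiceless 's'. 'xundumzuz' -> 'xundumzus'
Final form: 'xundumzus'

xundumzus


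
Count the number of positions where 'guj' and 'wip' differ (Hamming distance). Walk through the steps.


Alignment:
Position 1: 'g' vs 'w' = DIFFER
Position 2: 'u' vs 'i' = DIFFER
Position 3: 'j' vs 'p' = DIFFER
Total differences: 3

3


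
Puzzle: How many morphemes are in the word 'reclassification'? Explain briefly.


Decomposition: re- (prefix) + class (root) + -ify (suffix) + -ation (suffix) = 4 morpheme(s)

4 morphemes


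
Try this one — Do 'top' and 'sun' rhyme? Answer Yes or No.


Rime (stressed vowel + following sounds) of 'top': -op = /ɒp/
Rime of 'sun': -un = /ʌn/
/ɒp/ and /ʌn/ are different ending sounds, so the words do not rhyme.

No


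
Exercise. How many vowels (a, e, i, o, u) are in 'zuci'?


Vowels in 'zuci': u, i = 2 vowels.

2


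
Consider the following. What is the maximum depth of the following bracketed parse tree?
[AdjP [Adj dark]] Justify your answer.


Count bracket nesting levels:
'[' at pos 0: depth = 1
'[' at pos 6: depth = 2
Maximum depth reached: 2

2


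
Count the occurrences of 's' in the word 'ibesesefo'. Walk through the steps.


Letter 's' in 'ibesesefo': found at position(s) 4, 6 = 2 occurrence(s).

2


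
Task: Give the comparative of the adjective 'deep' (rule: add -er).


Apply comparative formation (add -er): 'deep' -> 'deeper'.

deeper


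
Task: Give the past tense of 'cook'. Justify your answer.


Apply rule: Add -ed. 'cook' becomes 'cooked'.

cooked


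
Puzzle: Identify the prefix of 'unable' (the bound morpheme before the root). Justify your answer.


The word 'unable' = 'un' (prefix) + 'able' (root). The prefix is 'un'.

un


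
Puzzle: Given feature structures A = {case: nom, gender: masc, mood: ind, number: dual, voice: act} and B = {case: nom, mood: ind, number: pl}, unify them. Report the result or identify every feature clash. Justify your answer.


Compare features:
case: A=nom vs B=nom -> unified: nom
gender: A=masc vs B=_ -> unified: masc
mood: A=ind vs B=ind -> unified: ind
number: A=dual vs B=pl -> CLASH
voice: A=act vs B=_ -> unified: act
Clash detected on feature 'number' (dual vs pl); unification fails.

CLASH on 'number' (dual vs pl)


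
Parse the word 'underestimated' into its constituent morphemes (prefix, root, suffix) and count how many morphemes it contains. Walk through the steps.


Step 1: Identify prefix: 'under' (meaning: beneath/insufficient)
Step 2: Identify root: 'estimate'
Step 3: Identify suffix(es): 'ed'
Decomposition: under- (prefix: beneath/insufficient) + estimate (root) + -ed (suffix: past)
Total morphemes: 3

3 morphemes (under- (prefix: beneath/insufficient) + estimate (root) + -ed (suffix: past))


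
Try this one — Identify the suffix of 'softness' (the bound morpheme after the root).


The word 'softness' = 'soft' (root) + '-ness' (suffix). The suffix is '-ness'.

ness


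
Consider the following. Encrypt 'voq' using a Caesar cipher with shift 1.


Shift each letter by 1: v -> w, o -> p, q -> r. Result: 'wpr'.

wpr


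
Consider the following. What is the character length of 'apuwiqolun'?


Spell out 'apuwiqolun' and number each letter: a(1), p(2), u(3), w(4), i(5), q(6), o(7), l(8), u(9), n(10). Total: 10 letters.

10


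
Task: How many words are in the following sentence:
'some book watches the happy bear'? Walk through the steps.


Split into words: some | book | watches | the | happy | bear = 6 words.

6


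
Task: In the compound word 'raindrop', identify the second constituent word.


Split 'raindrop' into 'rain' + 'drop'. The second part is 'drop'.

drop


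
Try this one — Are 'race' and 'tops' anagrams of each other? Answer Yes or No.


Sorted letters of 'race': 'acer'
Sorted letters of 'tops': 'opst'
They do not match.

No


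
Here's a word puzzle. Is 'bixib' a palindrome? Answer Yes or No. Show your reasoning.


Forward: 'bixib'
Reversed: 'bixib'
They are identical.

Yes


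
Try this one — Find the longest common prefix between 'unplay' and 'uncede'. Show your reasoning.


Compare from the start: 2 characters match: 'un'. Mismatch at position 3: 'p' vs 'c'.

un


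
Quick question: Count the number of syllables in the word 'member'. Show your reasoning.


Break 'member' into syllables: mem-ber -> mem | ber = 2 syllables

2 syllables


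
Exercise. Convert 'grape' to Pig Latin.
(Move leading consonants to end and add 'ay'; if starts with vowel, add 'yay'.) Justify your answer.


'grape': move consonant cluster 'gr' to end and add 'ay': 'apegray'.

apegray


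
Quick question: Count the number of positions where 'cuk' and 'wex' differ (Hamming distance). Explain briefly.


Alignment:
Position 1: 'c' vs 'w' = DIFFER
Position 2: 'u' vs 'e' = DIFFER
Position 3: 'k' vs 'x' = DIFFER
Total differences: 3

3


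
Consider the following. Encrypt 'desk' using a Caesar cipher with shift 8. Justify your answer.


Shift each letter by 8: d -> l, e -> m, s -> a, k -> s. Result: 'lmas'.

lmas


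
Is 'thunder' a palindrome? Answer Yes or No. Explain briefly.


Forward: 'thunder'
Reversed: 'rednuht'
They differ.

No


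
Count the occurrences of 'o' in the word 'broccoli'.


Letter 'o' in 'broccoli': found at position(s) 3, 6 = 2 occurrence(s).

2


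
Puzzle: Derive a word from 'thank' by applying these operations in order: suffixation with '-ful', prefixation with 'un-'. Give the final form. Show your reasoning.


Step 1: Add suffix '-ful' to 'thank' = 'thankful'
Step 2: Add prefix 'un-' to 'thankful' = 'unthankful'

unthankful


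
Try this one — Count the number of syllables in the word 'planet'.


Break 'planet' into syllables: plan-et -> plan | et = 2 syllables

2 syllables


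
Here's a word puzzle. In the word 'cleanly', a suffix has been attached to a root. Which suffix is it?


The word 'cleanly' = 'clean' (root) + '-ly' (suffix). The suffix is '-ly'.

ly


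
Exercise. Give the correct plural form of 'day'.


Apply rule: Add -s. 'day' becomes 'days'.

days


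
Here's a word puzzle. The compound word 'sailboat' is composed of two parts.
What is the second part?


Split 'sailboat' into 'sail' + 'boat'. The second part is 'boat'.

boat


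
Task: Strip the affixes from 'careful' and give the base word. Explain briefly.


Remove suffix '-ful' from 'careful' to get root 'care'.

care


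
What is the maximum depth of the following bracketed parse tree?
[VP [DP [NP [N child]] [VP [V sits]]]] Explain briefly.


Count bracket nesting levels:
'[' at pos 0: depth = 1
'[' at pos 4: depth = 2
'[' at pos 8: depth = 3
'[' at pos 12: depth = 4
'[' at pos 23: depth = 3
'[' at pos 27: depth = 4
Maximum depth reached: 4

4


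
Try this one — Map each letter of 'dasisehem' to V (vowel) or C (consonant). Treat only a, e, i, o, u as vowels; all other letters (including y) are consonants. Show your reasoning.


Letter mapping: d = C, a = V, s = C, i = V, s = C, e = V, h = C, e = V, m = C.

CVCVCVCVC


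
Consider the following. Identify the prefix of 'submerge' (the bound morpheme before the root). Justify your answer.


The word 'submerge' = 'sub' (prefix) + 'merge' (root). The prefix is 'sub'.

sub


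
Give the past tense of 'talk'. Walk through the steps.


Apply rule: Add -ed. 'talk' becomes 'talked'.

talked


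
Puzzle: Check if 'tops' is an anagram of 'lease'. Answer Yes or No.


Sorted letters of 'tops': 'opst'
Sorted letters of 'lease': 'aeels'
They do not match.

No


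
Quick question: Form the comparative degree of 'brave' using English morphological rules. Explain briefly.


Apply comparative formation (ends in e: add -r): 'brave' -> 'braver'.

braver


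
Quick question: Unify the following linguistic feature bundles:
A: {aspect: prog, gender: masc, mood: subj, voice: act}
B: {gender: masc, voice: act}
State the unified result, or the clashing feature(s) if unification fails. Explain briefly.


Compare features:
aspect: A=prog vs B=_ -> unified: prog
gender: A=masc vs B=masc -> unified: masc
mood: A=subj vs B=_ -> unified: subj
voice: A=act vs B=act -> unified: act
No clashes found.

Unified: {aspect: prog, gender: masc, mood: subj, voice: act}


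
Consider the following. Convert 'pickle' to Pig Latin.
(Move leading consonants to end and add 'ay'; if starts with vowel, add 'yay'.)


'pickle': move consonant cluster 'p' to end and add 'ay': 'icklepay'.

icklepay


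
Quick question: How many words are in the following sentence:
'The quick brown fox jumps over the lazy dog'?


Split into words: The | quick | brown | fox | jumps | over | the | lazy | dog = 9 words.

9


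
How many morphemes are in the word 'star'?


Decomposition: star (free morpheme) = 1 morpheme(s)

1 morphemes


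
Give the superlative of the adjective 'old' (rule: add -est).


Apply superlative formation (add -est): 'old' -> 'oldest'.

oldest


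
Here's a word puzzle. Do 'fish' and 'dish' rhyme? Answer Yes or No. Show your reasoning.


Rime (stressed vowel + following sounds) of 'fish': -ish = /ɪʃ/
Rime of 'dish': -ish = /ɪʃ/
/ɪʃ/ and /ɪʃ/ are the same ending sound, so the words rhyme.

Yes


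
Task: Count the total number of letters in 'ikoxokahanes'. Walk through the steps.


Spell out 'ikoxokahanes' and number each letter: i(1), k(2), o(3), x(4), o(5), k(6), a(7), h(8), a(9), n(10), e(11), s(12). Total: 12 letters.

12


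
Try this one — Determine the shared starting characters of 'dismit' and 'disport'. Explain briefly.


Compare from the start: 3 characters match: 'dis'. Mismatch at position 4: 'm' vs 'p'.

dis


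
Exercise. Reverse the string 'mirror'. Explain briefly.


Reverse 'mirror' character by character: 'rorrim'.

rorrim


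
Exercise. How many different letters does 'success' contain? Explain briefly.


Unique letters in 'success': {c, e, s, u} = 4 distinct letters.

4


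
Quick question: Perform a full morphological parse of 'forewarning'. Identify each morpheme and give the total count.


Step 1: Identify prefix: 'fore' (meaning: before/front)
Step 2: Identify root: 'warn'
Step 3: Identify suffix(es): 'ing'
Decomposition: fore- (prefix: before/front) + warn (root) + -ing (suffix: ongoing action)
Total morphemes: 3

3 morphemes (fore- (prefix: before/front) + warn (root) + -ing (suffix: ongoing action))


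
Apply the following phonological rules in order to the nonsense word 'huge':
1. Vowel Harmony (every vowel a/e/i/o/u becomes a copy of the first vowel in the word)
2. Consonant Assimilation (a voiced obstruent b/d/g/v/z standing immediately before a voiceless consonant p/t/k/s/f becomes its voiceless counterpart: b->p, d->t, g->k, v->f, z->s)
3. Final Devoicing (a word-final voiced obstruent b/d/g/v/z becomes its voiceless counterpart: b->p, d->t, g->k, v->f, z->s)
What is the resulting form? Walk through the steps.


Starting form: 'huge'
Rule 1: Vowel Harmony: all vowels become 'u' (matching first vowel). 'huge' -> 'hugu'
Rule 2: Consonant Assimilation: no voiced obstruent (b/d/g/v/z) stands immediately before a voiceless consonant (p/t/k/s/f). No change.
Rule 3: Final Devoicing: the word ends in the vowel 'u', not a consonant. No change.
Final form: 'hugu'

hugu


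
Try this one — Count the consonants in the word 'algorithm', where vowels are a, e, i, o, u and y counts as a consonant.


Consonants in 'algorithm': l, g, r, t, h, m = 6 consonants.

6


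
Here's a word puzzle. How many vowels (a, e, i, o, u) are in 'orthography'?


Vowels in 'orthography': o, o, a = 3 vowels.

3


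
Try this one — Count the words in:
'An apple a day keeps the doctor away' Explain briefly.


Split into words: An | apple | a | day | keeps | the | doctor | away = 8 words.

8


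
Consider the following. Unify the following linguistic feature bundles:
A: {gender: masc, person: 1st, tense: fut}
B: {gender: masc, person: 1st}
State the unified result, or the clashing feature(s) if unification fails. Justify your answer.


Compare features:
gender: A=masc vs B=masc -> unified: masc
person: A=1st vs B=1st -> unified: 1st
tense: A=fut vs B=_ -> unified: fut
No clashes found.

Unified: {gender: masc, person: 1st, tense: fut}


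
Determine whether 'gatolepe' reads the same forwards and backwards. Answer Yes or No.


Forward: 'gatolepe'
Reversed: 'epelotag'
They differ.

No


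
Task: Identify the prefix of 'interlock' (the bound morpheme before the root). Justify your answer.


The word 'interlock' = 'inter' (prefix) + 'lock' (root). The prefix is 'inter'.

inter


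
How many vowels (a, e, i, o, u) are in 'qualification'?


Vowels in 'qualification': u, a, i, i, a, i, o = 7 vowels.

7


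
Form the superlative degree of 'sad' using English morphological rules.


Apply superlative formation (double final consonant, add -est): 'sad' -> 'saddest'.

saddest


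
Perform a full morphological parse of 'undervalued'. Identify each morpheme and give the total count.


Step 1: Identify prefix: 'under' (meaning: beneath/insufficient)
Step 2: Identify root: 'value'
Step 3: Identify suffix(es): 'ed'
Decomposition: under- (prefix: beneath/insufficient) + value (root) + -ed (suffix: past)
Total morphemes: 3

3 morphemes (under- (prefix: beneath/insufficient) + value (root) + -ed (suffix: past))


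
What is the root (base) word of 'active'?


Remove suffix '-ive' from 'active' to get root 'act'.

act


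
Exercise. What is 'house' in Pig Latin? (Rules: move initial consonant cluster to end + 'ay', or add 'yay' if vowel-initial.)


'house': move consonant cluster 'h' to end and add 'ay': 'ousehay'.

ousehay


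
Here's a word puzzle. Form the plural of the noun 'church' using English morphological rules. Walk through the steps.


Apply rule: Add -es (sibilant/fricative ending). 'church' becomes 'churches'.

churches


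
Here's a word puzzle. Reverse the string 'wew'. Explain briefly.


Reverse 'wew' character by character: 'wew'.

wew


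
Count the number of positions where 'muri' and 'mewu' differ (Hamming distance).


Alignment:
Position 1: 'm' vs 'm' = match
Position 2: 'u' vs 'e' = DIFFER
Position 3: 'r' vs 'w' = DIFFER
Position 4: 'i' vs 'u' = DIFFER
Total differences: 3

3


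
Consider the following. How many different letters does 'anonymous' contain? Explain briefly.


Unique letters in 'anonymous': {a, m, n, o, s, u, y} = 7 distinct letters.

7


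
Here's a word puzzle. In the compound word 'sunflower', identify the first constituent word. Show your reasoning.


Split 'sunflower' into 'sun' + 'flower'. The first part is 'sun'.

sun


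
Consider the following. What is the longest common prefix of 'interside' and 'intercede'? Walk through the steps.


Compare from the start: 5 characters match: 'inter'. Mismatch at position 6: 's' vs 'c'.

inter


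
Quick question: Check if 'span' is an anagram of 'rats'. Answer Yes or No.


Sorted letters of 'span': 'anps'
Sorted letters of 'rats': 'arst'
They do not match.

No


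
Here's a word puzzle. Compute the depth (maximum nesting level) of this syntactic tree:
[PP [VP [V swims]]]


Count bracket nesting levels:
'[' at pos 0: depth = 1
'[' at pos 4: depth = 2
'[' at pos 8: depth = 3
Maximum depth reached: 3

3


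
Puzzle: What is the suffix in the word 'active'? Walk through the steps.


The word 'active' = 'act' (root) + '-ive' (suffix). The suffix is '-ive'.

ive


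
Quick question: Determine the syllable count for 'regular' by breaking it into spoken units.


Break 'regular' into syllables: reg-u-lar -> reg | u | lar = 3 syllables

3 syllables


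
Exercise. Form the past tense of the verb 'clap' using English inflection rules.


Apply rule: Double final consonant and add -ed. 'clap' becomes 'clapped'.

clapped


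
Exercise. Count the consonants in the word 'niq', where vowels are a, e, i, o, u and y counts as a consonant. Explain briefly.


Consonants in 'niq': n, q = 2 consonants.

2


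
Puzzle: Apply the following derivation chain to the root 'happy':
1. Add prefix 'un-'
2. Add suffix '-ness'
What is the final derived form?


Step 1: Add prefix 'un-' to 'happy' = 'unhappy'
Step 2: Add suffix '-ness' to 'unhappy' = 'unhappiness'

unhappiness


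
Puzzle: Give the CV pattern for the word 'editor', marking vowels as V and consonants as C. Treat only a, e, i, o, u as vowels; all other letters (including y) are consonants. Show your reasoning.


Letter mapping: e = V, d = C, i = V, t = C, o = V, r = C.

VCVCVC


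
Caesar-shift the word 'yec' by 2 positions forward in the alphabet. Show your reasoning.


Shift each letter by 2: y -> a, e -> g, c -> e. Result: 'age'.

age


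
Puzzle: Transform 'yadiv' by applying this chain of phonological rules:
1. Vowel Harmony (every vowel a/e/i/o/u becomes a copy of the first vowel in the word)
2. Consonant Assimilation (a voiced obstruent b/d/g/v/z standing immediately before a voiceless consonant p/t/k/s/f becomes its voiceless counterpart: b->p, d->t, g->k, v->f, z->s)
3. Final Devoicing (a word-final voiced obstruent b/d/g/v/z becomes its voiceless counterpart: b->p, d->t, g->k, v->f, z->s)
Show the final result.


Starting form: 'yadiv'
Rule 1: Vowel Harmony: all vowels become 'a' (matching first vowel). 'yadiv' -> 'yadav'
Rule 2: Consonant Assimilation: no voiced obstruent (b/d/g/v/z) stands immediately before a voiceless consonant (p/t/k/s/f). No change.
Rule 3: Final Devoicing: word-final voiced obstruent 'v' becomes voiceless 'f'. 'yadav' -> 'yadaf'
Final form: 'yadaf'

yadaf


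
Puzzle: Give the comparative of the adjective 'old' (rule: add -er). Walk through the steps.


Apply comparative formation (add -er): 'old' -> 'older'.

older


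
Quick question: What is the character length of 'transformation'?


Spell out 'transformation' and number each letter: t(1), r(2), a(3), n(4), s(5), f(6), o(7), r(8), m(9), a(10), t(11), i(12), o(13), n(14). Total: 14 letters.

14


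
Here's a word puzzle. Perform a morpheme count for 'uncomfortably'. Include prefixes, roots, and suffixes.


Decomposition: un- (prefix) + comfort (root) + -able (suffix) + -ly (suffix) = 4 morpheme(s)

4 morphemes


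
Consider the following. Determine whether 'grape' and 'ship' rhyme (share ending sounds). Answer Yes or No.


Rime (stressed vowel + following sounds) of 'grape': -ape = /eɪp/
Rime of 'ship': -ip = /ɪp/
/eɪp/ and /ɪp/ are different ending sounds, so the words do not rhyme.

No


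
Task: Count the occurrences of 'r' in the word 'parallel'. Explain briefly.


Letter 'r' in 'parallel': found at position(s) 3 = 1 occurrence(s).

1


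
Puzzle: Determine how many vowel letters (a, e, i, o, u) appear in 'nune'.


Vowels in 'nune': u, e = 2 vowels.

2


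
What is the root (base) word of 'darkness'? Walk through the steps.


Remove suffix '-ness' from 'darkness' to get root 'dark'.

dark


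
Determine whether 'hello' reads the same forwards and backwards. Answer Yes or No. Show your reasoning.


Forward: 'hello'
Reversed: 'olleh'
They differ.

No


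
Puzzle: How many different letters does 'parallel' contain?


Unique letters in 'parallel': {a, e, l, p, r} = 5 distinct letters.

5


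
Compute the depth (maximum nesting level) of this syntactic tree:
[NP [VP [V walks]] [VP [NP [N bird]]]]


Count bracket nesting levels:
'[' at pos 0: depth = 1
'[' at pos 4: depth = 2
'[' at pos 8: depth = 3
'[' at pos 19: depth = 2
'[' at pos 23: depth = 3
'[' at pos 27: depth = 4
Maximum depth reached: 4

4


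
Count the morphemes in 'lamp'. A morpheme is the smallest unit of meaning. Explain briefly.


Decomposition: lamp (free morpheme) = 1 morpheme(s)

1 morphemes


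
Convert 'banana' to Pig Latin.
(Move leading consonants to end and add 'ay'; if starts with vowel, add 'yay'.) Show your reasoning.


'banana': move consonant cluster 'b' to end and add 'ay': 'ananabay'.

ananabay


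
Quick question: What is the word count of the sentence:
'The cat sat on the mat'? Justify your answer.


Split into words: The | cat | sat | on | the | mat = 6 words.

6


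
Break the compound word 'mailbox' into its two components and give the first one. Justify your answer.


Split 'mailbox' into 'mail' + 'box'. The first part is 'mail'.

mail


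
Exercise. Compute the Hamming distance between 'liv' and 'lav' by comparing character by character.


Alignment:
Position 1: 'l' vs 'l' = match
Position 2: 'i' vs 'a' = DIFFER
Position 3: 'v' vs 'v' = match
Total differences: 1

1


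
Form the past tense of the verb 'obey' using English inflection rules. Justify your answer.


Apply rule: Add -ed. 'obey' becomes 'obeyed'.

obeyed


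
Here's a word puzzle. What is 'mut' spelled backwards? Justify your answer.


Reverse 'mut' character by character: 'tum'.

tum


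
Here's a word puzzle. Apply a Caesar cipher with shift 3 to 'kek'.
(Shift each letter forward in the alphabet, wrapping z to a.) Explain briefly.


Shift each letter by 3: k -> n, e -> h, k -> n. Result: 'nhn'.

nhn


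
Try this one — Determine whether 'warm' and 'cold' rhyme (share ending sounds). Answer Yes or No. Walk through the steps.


Rime (stressed vowel + following sounds) of 'warm': -arm = /ɔːrm/
Rime of 'cold': -old = /oʊld/
/ɔːrm/ and /oʊld/ are different ending sounds, so the words do not rhyme.

No


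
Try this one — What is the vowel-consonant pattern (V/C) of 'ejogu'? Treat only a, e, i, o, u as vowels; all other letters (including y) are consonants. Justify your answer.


Letter mapping: e = V, j = C, o = V, g = C, u = V.

VCVCV


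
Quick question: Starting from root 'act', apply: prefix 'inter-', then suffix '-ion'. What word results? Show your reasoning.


Step 1: Add prefix 'inter-' to 'act' = 'interact'
Step 2: Add suffix '-ion' to 'interact' = 'interaction'

interaction


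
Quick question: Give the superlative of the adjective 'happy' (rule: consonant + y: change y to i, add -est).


Apply superlative formation (consonant + y: change y to i, add -est): 'happy' -> 'happiest'.

happiest


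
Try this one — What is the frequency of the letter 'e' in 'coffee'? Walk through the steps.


Letter 'e' in 'coffee': found at position(s) 5, 6 = 2 occurrence(s).

2


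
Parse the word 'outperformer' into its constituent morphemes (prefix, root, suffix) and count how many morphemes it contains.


Step 1: Identify prefix: 'out' (meaning: surpass)
Step 2: Identify root: 'perform'
Step 3: Identify suffix(es): 'er'
Decomposition: out- (prefix: surpass) + perform (root) + -er (suffix: one who)
Total morphemes: 3

3 morphemes (out- (prefix: surpass) + perform (root) + -er (suffix: one who))


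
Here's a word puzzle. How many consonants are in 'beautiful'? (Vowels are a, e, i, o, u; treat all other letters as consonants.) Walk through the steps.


Consonants in 'beautiful': b, t, f, l = 4 consonants.

4


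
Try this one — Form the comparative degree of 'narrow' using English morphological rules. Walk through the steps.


Apply comparative formation (add -er): 'narrow' -> 'narrower'.

narrower


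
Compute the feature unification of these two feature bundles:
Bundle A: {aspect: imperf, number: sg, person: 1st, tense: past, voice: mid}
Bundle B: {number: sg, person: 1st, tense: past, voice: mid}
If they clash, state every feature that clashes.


Compare features:
aspect: A=imperf vs B=_ -> unified: imperf
number: A=sg vs B=sg -> unified: sg
person: A=1st vs B=1st -> unified: 1st
tense: A=past vs B=past -> unified: past
voice: A=mid vs B=mid -> unified: mid
No clashes found.

Unified: {aspect: imperf, number: sg, person: 1st, tense: past, voice: mid}


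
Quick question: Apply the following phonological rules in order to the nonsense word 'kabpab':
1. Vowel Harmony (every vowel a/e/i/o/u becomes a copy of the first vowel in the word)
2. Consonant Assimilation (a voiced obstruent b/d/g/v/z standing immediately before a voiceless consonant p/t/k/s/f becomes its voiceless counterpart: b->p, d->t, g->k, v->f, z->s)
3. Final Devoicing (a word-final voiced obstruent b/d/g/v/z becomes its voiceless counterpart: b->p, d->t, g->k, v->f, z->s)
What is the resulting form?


Starting form: 'kabpab'
Rule 1: Vowel Harmony: all vowels already match. No change.
Rule 2: Consonant Assimilation: voiced obstruent before voiceless consonant becomes voiceless ('bp' -> 'pp'). 'kabpab' -> 'kappab'
Rule 3: Final Devoicing: word-final voiced obstruent 'b' becomes voiceless 'p'. 'kappab' -> 'kappap'
Final form: 'kappap'

kappap


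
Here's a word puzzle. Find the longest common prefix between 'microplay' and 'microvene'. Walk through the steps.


Compare from the start: 5 characters match: 'micro'. Mismatch at position 6: 'p' vs 'v'.

micro


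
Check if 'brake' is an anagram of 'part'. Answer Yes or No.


Sorted letters of 'brake': 'abekr'
Sorted letters of 'part': 'aprt'
They do not match.

No


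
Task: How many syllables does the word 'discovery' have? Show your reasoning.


Break 'discovery' into syllables: dis-cov-er-y -> dis | cov | er | y = 4 syllables

4 syllables


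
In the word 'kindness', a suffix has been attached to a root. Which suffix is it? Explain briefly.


The word 'kindness' = 'kind' (root) + '-ness' (suffix). The suffix is '-ness'.

ness


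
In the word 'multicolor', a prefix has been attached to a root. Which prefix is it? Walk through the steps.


The word 'multicolor' = 'multi' (prefix) + 'color' (root). The prefix is 'multi'.

multi


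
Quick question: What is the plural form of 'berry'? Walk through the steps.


Apply rule: Change -y to -ies (consonant + y). 'berry' becomes 'berries'.

berries


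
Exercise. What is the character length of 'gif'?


Spell out 'gif' and number each letter: g(1), i(2), f(3). Total: 3 letters.

3


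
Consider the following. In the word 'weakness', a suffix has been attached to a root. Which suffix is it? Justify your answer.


The word 'weakness' = 'weak' (root) + '-ness' (suffix). The suffix is '-ness'.

ness


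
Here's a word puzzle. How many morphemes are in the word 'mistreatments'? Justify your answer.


Decomposition: mis- (prefix) + treat (root) + -ment (suffix) + -s (plural) = 4 morpheme(s)

4 morphemes


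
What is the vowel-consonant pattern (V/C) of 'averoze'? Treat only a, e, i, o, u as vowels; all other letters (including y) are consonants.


Letter mapping: a = V, v = C, e = V, r = C, o = V, z = C, e = V.

VCVCVCV


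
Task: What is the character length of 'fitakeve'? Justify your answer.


Spell out 'fitakeve' and number each letter: f(1), i(2), t(3), a(4), k(5), e(6), v(7), e(8). Total: 8 letters.

8


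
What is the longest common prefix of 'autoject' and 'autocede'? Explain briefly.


Compare from the start: 4 characters match: 'auto'. Mismatch at position 5: 'j' vs 'c'.

auto


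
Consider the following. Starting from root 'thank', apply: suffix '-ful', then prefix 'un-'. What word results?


Step 1: Add suffix '-ful' to 'thank' = 'thankful'
Step 2: Add prefix 'un-' to 'thankful' = 'unthankful'

unthankful


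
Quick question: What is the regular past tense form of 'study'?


Apply rule: Change -y to -ied. 'study' becomes 'studied'.

studied


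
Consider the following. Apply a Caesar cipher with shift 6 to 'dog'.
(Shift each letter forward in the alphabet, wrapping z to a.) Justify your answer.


Shift each letter by 6: d -> j, o -> u, g -> m. Result: 'jum'.

jum


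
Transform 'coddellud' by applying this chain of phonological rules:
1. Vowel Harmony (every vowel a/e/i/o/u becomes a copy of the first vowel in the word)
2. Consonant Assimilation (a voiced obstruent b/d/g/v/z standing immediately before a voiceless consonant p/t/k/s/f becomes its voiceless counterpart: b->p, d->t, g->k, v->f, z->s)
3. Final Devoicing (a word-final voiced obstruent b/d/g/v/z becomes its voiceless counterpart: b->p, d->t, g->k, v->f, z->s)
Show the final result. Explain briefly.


Starting form: 'coddellud'
Rule 1: Vowel Harmony: all vowels become 'o' (matching first vowel). 'coddellud' -> 'coddollod'
Rule 2: Consonant Assimilation: no voiced obstruent (b/d/g/v/z) stands immediately before a voiceless consonant (p/t/k/s/f). No change.
Rule 3: Final Devoicing: word-final voiced obstruent 'd' becomes voiceless 't'. 'coddollod' -> 'coddollot'
Final form: 'coddollot'

coddollot


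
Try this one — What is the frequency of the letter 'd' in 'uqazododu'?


Letter 'd' in 'uqazododu': found at position(s) 6, 8 = 2 occurrence(s).

2


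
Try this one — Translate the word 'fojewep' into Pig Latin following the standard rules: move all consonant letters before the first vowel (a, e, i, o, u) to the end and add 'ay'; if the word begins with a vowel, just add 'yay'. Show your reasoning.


'fojewep': move consonant cluster 'f' to end and add 'ay': 'ojewepfay'.

ojewepfay


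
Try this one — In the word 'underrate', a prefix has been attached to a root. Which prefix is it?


The word 'underrate' = 'under' (prefix) + 'rate' (root). The prefix is 'under'.

under


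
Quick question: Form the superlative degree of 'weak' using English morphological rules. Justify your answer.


Apply superlative formation (add -est): 'weak' -> 'weakest'.

weakest


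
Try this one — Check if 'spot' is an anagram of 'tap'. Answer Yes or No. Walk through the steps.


Sorted letters of 'spot': 'opst'
Sorted letters of 'tap': 'apt'
They do not match.

No


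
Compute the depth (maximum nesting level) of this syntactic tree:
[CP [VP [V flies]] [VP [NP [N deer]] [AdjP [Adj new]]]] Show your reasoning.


Count bracket nesting levels:
'[' at pos 0: depth = 1
'[' at pos 4: depth = 2
'[' at pos 8: depth = 3
'[' at pos 19: depth = 2
'[' at pos 23: depth = 3
'[' at pos 27: depth = 4
'[' at pos 37: depth = 3
'[' at pos 43: depth = 4
Maximum depth reached: 4

4


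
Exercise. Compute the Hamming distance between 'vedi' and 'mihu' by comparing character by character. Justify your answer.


Alignment:
Position 1: 'v' vs 'm' = DIFFER
Position 2: 'e' vs 'i' = DIFFER
Position 3: 'd' vs 'h' = DIFFER
Position 4: 'i' vs 'u' = DIFFER
Total differences: 4

4


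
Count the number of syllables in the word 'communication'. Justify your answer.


Break 'communication' into syllables: com-mu-ni-ca-tion -> com | mu | ni | ca | tion = 5 syllables

5 syllables


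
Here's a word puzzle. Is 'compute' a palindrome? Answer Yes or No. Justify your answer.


Forward: 'compute'
Reversed: 'etupmoc'
They differ.

No


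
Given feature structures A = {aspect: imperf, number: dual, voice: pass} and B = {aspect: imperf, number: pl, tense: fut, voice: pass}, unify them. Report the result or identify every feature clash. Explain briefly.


Compare features:
aspect: A=imperf vs B=imperf -> unified: imperf
number: A=dual vs B=pl -> CLASH
tense: A=_ vs B=fut -> unified: fut
voice: A=pass vs B=pass -> unified: pass
Clash detected on feature 'number' (dual vs pl); unification fails.

CLASH on 'number' (dual vs pl)


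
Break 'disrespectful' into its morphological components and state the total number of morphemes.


Step 1: Identify prefix: 'dis' (meaning: not/apart)
Step 2: Identify root: 'respect'
Step 3: Identify suffix(es): 'ful'
Decomposition: dis- (prefix: not/apart) + respect (root) + -ful (suffix: full of)
Total morphemes: 3

3 morphemes (dis- (prefix: not/apart) + respect (root) + -ful (suffix: full of))


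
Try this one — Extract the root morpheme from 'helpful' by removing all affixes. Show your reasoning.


Remove suffix '-ful' from 'helpful' to get root 'help'.

help


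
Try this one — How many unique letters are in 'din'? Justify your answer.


Unique letters in 'din': {d, i, n} = 3 distinct letters.

3
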